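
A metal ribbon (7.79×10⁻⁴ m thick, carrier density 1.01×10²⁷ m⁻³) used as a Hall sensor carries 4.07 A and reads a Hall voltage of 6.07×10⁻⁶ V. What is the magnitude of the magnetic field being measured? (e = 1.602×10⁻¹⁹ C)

B ≈ 0.188 T

From V_H = IB/(n e t), B = V_H n e t / I.
B = (6.07×10⁻⁶)(1.01×10²⁷)(1.602×10⁻¹⁹)(7.79×10⁻⁴)/4.07 ≈ 0.188 T.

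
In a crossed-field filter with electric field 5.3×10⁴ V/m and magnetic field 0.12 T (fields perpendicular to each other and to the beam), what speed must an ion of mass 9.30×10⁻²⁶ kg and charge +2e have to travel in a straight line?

For undeflected motion the electric and magnetic forces balance: qE = qvB.
v = E/B = 5.3×10⁴/0.12 = 4.4×10⁵ m/s.

v = 4.4×10⁵ m/s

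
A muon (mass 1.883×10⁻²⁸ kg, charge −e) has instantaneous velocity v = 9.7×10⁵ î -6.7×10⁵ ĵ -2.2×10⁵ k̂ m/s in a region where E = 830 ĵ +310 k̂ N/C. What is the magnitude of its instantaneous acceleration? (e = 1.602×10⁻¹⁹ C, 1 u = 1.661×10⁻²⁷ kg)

Only an electric field acts, so F = qE = (−1.602×10⁻¹⁹ C)·(0, 830, 310) = (0, -1.33×10⁻¹⁶, -4.97×10⁻¹⁷) N.
|a| = |F|/m = 1.419×10⁻¹⁶/1.883×10⁻²⁸ ≈ 7.54×10¹¹ m/s².

|a| ≈ 7.54×10¹¹ m/s²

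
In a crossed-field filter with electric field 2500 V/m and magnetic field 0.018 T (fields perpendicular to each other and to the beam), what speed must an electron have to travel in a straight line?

v = 1.4×10⁵ m/s

For undeflected motion the electric and magnetic forces balance: qE = qvB.
v = E/B = 2500/0.018 = 1.4×10⁵ m/s.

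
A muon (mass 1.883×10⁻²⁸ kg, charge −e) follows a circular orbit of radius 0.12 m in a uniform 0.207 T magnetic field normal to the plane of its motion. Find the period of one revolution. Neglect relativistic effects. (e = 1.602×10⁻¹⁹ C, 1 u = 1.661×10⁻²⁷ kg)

The cyclotron period depends only on m, q, B: T = 2πm/(|q|B).
T = 2π(1.883×10⁻²⁸)/((1.602×10⁻¹⁹)(0.207)) ≈ 3.57×10⁻⁸ s.

T ≈ 3.57×10⁻⁸ s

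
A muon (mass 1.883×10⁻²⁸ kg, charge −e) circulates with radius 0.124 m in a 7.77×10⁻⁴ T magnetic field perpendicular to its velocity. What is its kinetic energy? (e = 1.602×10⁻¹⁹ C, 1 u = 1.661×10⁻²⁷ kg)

KE ≈ 3.95 eV

v = |q|Br/m, then KE = ½mv² = (qBr)²/(2m).
v = (1.602×10⁻¹⁹)(7.77×10⁻⁴)(0.124)/1.883×10⁻²⁸ ≈ 8.197×10⁴ m/s.
KE = ½(1.883×10⁻²⁸)(8.197×10⁴)² ≈ 6.33×10⁻¹⁹ J = 3.95 eV.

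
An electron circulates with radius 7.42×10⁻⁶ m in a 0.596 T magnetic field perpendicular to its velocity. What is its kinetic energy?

KE ≈ 1.72 eV

v = |q|Br/m, then KE = ½mv² = (qBr)²/(2m).
v = (1.602×10⁻¹⁹)(0.596)(7.42×10⁻⁶)/9.109×10⁻³¹ ≈ 7.778×10⁵ m/s.
KE = ½(9.109×10⁻³¹)(7.778×10⁵)² ≈ 2.76×10⁻¹⁹ J = 1.72 eV.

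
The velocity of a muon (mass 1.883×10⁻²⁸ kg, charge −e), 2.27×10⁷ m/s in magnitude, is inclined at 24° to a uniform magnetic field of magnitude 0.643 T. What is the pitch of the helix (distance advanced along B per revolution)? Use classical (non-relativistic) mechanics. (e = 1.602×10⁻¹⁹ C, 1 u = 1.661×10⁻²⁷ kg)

p ≈ 0.238 m

v∥ = v cosθ = 2.27×10⁷·cos24° ≈ 2.074×10⁷ m/s.
T = 2πm/(|q|B) = 2π(1.883×10⁻²⁸)/((1.602×10⁻¹⁹)(0.643)) ≈ 1.149×10⁻⁸ s.
pitch = v∥ T = (2.074×10⁷)(1.149×10⁻⁸) ≈ 0.238 m.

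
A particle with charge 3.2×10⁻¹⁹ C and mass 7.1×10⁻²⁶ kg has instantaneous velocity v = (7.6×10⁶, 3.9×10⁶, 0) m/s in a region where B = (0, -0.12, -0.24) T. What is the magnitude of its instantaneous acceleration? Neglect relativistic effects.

|a| ≈ 1.01×10¹³ m/s²

v×B = (-9.36×10⁵, 1.82×10⁶, -9.12×10⁵) N/C.
F = q v×B = (3.2×10⁻¹⁹ C)·(-9.36×10⁵, 1.82×10⁶, -9.12×10⁵) = (-3.00×10⁻¹³, 5.84×10⁻¹³, -2.92×10⁻¹³) N.
|a| = |F|/m = 7.180×10⁻¹³/7.1×10⁻²⁶ ≈ 1.01×10¹³ m/s².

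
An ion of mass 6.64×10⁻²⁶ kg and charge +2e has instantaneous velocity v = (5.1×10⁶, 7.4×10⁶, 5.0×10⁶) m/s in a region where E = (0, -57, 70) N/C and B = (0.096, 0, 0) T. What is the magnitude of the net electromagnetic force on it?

|F| ≈ 2.75×10⁻¹³ N

v×B = (0, 4.80×10⁵, -7.10×10⁵) N/C.
E + v×B = (0, 4.80×10⁵, -7.10×10⁵) N/C.
F = q(E + v×B) = (3.204×10⁻¹⁹ C)·(0, 4.80×10⁵, -7.10×10⁵) = (0, 1.54×10⁻¹³, -2.28×10⁻¹³) N.
|F| = 2.75×10⁻¹³ N.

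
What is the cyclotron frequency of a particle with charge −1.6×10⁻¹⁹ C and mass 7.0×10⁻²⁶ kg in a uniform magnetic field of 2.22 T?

f ≈ 8.08×10⁵ Hz

f = |q|B/(2πm).
f = (1.6×10⁻¹⁹)(2.22)/(2π·7.0×10⁻²⁶) ≈ 8.08×10⁵ Hz.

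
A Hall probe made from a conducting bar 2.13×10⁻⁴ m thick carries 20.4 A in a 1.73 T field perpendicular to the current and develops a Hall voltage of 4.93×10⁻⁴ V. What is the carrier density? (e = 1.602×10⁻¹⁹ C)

From V_H = IB/(n e t), n = IB/(V_H e t).
n = (20.4)(1.73)/((4.93×10⁻⁴)(1.602×10⁻¹⁹)(2.13×10⁻⁴)) ≈ 2.10×10²⁷ m⁻³.

n ≈ 2.10×10²⁷ m⁻³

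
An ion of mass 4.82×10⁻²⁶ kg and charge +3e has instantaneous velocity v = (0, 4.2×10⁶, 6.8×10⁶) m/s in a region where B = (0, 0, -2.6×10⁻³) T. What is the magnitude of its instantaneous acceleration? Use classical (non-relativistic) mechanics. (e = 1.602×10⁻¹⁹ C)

|a| ≈ 1.09×10¹¹ m/s²

v×B = (-1.09×10⁴, 0, 0) N/C.
F = q v×B = (4.806×10⁻¹⁹ C)·(-1.09×10⁴, 0, 0) = (-5.25×10⁻¹⁵, 0, 0) N.
|a| = |F|/m = 5.248×10⁻¹⁵/4.82×10⁻²⁶ ≈ 1.09×10¹¹ m/s².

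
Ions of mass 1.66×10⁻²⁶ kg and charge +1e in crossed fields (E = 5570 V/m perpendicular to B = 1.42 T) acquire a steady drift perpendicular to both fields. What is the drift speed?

v_d ≈ 3920 m/s

The E×B drift speed is v_d = E/B.
v_d = 5570/1.42 = 3920 m/s.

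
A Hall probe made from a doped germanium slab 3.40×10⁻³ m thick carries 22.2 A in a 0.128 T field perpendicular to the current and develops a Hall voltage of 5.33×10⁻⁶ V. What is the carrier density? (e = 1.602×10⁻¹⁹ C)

From V_H = IB/(n e t), n = IB/(V_H e t).
n = (22.2)(0.128)/((5.33×10⁻⁶)(1.602×10⁻¹⁹)(3.40×10⁻³)) ≈ 9.79×10²⁶ m⁻³.

n ≈ 9.79×10²⁶ m⁻³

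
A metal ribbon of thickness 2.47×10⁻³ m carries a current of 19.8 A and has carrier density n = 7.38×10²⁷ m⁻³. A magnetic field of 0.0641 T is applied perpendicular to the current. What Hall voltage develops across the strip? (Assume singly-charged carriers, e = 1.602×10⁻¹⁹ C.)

V_H = IB/(n e t).
V_H = (19.8)(0.0641)/((7.38×10²⁷)(1.602×10⁻¹⁹)(2.47×10⁻³)) ≈ 4.35×10⁻⁷ V.

V_H ≈ 4.35×10⁻⁷ V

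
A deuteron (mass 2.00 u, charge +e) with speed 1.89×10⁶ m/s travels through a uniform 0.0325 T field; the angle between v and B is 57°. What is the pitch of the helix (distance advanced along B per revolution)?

v∥ = v cosθ = 1.89×10⁶·cos57° ≈ 1.029×10⁶ m/s.
T = 2πm/(|q|B) = 2π(3.322×10⁻²⁷)/((1.602×10⁻¹⁹)(0.0325)) ≈ 4.009×10⁻⁶ s.
pitch = v∥ T = (1.029×10⁶)(4.009×10⁻⁶) ≈ 4.13 m.

p ≈ 4.13 m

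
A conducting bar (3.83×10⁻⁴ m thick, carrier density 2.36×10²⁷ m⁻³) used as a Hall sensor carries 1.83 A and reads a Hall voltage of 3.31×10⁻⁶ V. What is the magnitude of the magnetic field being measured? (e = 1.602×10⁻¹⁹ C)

From V_H = IB/(n e t), B = V_H n e t / I.
B = (3.31×10⁻⁶)(2.36×10²⁷)(1.602×10⁻¹⁹)(3.83×10⁻⁴)/1.83 ≈ 0.262 T.

B ≈ 0.262 T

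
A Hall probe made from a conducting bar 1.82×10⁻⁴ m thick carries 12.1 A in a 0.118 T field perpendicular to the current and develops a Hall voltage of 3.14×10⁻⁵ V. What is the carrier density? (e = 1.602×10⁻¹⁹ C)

From V_H = IB/(n e t), n = IB/(V_H e t).
n = (12.1)(0.118)/((3.14×10⁻⁵)(1.602×10⁻¹⁹)(1.82×10⁻⁴)) ≈ 1.56×10²⁷ m⁻³.

n ≈ 1.56×10²⁷ m⁻³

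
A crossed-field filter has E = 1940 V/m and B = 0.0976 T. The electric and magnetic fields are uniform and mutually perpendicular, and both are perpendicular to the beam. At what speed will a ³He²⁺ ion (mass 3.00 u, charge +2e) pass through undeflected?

Straight-line motion ⇒ electric and magnetic forces cancel, so E = vB.
v = E/B = 1940/0.0976 = 1.99×10⁴ m/s.

v = 1.99×10⁴ m/s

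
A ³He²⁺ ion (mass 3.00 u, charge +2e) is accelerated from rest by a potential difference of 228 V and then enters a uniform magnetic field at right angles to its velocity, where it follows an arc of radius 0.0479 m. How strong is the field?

v = √(2|q|V/m) = √(2·3.204×10⁻¹⁹·228/4.983×10⁻²⁷) ≈ 1.712×10⁵ m/s.
B = mv/(|q|r) = (4.983×10⁻²⁷)(1.712×10⁵)/((3.204×10⁻¹⁹)(0.0479)) ≈ 0.0556 T.

B ≈ 0.0556 T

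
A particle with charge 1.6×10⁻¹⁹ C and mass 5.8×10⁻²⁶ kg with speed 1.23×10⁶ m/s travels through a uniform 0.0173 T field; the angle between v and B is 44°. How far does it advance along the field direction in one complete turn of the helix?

v∥ = v cosθ = 1.23×10⁶·cos44° ≈ 8.848×10⁵ m/s.
T = 2πm/(|q|B) = 2π(5.8×10⁻²⁶)/((1.6×10⁻¹⁹)(0.0173)) ≈ 1.317×10⁻⁴ s.
pitch = v∥ T = (8.848×10⁵)(1.317×10⁻⁴) ≈ 116 m.

p ≈ 116 m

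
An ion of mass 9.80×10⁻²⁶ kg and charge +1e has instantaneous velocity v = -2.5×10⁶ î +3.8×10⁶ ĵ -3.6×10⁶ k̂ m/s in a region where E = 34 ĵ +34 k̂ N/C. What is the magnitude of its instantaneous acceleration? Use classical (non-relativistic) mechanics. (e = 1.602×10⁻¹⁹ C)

Only an electric field acts, so F = qE = (1.602×10⁻¹⁹ C)·(0, 34.0, 34.0) = (0, 5.45×10⁻¹⁸, 5.45×10⁻¹⁸) N.
|a| = |F|/m = 7.703×10⁻¹⁸/9.80×10⁻²⁶ ≈ 7.86×10⁷ m/s².

|a| ≈ 7.86×10⁷ m/s²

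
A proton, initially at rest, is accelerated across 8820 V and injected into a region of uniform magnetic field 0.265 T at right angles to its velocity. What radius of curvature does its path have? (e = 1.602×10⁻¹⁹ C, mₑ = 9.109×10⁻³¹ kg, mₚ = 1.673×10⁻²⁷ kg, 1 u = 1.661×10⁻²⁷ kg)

r ≈ 0.0512 m

Acceleration: |q|V = ½mv² ⇒ v = √(2|q|V/m) = √(2·1.602×10⁻¹⁹·8820/1.673×10⁻²⁷) ≈ 1.300×10⁶ m/s.
In the field: r = mv/(|q|B) = (1.673×10⁻²⁷)(1.300×10⁶)/((1.602×10⁻¹⁹)(0.265)) ≈ 0.0512 m.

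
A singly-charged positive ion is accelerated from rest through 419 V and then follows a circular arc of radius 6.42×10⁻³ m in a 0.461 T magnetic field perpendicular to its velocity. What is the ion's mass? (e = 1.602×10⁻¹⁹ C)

Combine |q|V = ½mv² and r = mv/(|q|B): eliminate v to get m = qB²r²/(2V).
m = (1.602×10⁻¹⁹)(0.461)²(6.42×10⁻³)²/(2·419) ≈ 1.67×10⁻²⁷ kg.

m ≈ 1.67×10⁻²⁷ kg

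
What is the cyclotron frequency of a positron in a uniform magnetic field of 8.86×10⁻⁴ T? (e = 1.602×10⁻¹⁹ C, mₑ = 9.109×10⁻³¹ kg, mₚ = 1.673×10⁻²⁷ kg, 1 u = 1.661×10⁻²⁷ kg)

f ≈ 2.48×10⁷ Hz

f = |q|B/(2πm).
f = (1.602×10⁻¹⁹)(8.86×10⁻⁴)/(2π·9.109×10⁻³¹) ≈ 2.48×10⁷ Hz.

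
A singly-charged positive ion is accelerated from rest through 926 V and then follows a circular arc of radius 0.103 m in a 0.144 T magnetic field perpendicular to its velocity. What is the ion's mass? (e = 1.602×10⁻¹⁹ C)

m ≈ 1.90×10⁻²⁶ kg

Combine |q|V = ½mv² and r = mv/(|q|B): eliminate v to get m = qB²r²/(2V).
m = (1.602×10⁻¹⁹)(0.144)²(0.103)²/(2·926) ≈ 1.90×10⁻²⁶ kg.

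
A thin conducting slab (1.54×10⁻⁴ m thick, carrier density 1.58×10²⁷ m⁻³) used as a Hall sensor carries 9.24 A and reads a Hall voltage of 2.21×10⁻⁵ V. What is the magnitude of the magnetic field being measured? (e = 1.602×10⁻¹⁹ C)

B ≈ 0.0932 T

From V_H = IB/(n e t), B = V_H n e t / I.
B = (2.21×10⁻⁵)(1.58×10²⁷)(1.602×10⁻¹⁹)(1.54×10⁻⁴)/9.24 ≈ 0.0932 T.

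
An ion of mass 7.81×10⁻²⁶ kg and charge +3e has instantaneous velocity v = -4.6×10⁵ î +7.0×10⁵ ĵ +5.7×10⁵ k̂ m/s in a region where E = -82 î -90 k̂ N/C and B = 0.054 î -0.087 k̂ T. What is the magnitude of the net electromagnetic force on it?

v×B = (-6.09×10⁴, -9240, -3.78×10⁴) N/C.
E + v×B = (-6.10×10⁴, -9240, -3.79×10⁴) N/C.
F = q(E + v×B) = (4.806×10⁻¹⁹ C)·(-6.10×10⁴, -9240, -3.79×10⁴) = (-2.93×10⁻¹⁴, -4.44×10⁻¹⁵, -1.82×10⁻¹⁴) N.
|F| = 3.48×10⁻¹⁴ N.

|F| ≈ 3.48×10⁻¹⁴ N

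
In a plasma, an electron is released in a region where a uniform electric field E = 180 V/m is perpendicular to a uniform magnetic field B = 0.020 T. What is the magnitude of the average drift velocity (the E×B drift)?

v_d ≈ 9000 m/s

The E×B drift speed is v_d = E/B.
v_d = 180/0.020 = 9000 m/s.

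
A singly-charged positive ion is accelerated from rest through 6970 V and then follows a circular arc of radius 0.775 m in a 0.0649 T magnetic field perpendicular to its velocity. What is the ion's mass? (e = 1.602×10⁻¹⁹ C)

m ≈ 2.91×10⁻²⁶ kg

Combine |q|V = ½mv² and r = mv/(|q|B): eliminate v to get m = qB²r²/(2V).
m = (1.602×10⁻¹⁹)(0.0649)²(0.775)²/(2·6970) ≈ 2.91×10⁻²⁶ kg.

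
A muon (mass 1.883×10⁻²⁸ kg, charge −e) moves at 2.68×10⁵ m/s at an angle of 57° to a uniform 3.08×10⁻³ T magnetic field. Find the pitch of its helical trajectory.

v∥ = v cosθ = 2.68×10⁵·cos57° ≈ 1.460×10⁵ m/s.
T = 2πm/(|q|B) = 2π(1.883×10⁻²⁸)/((1.602×10⁻¹⁹)(3.08×10⁻³)) ≈ 2.398×10⁻⁶ s.
pitch = v∥ T = (1.460×10⁵)(2.398×10⁻⁶) ≈ 0.350 m.

p ≈ 0.350 m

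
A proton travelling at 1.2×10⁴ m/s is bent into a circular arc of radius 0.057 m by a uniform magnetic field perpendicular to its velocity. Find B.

B ≈ 2.2×10⁻³ T

From |q|vB = mv²/r, B = mv/(|q|r).
B = (1.673×10⁻²⁷)(1.2×10⁴)/((1.602×10⁻¹⁹)(0.057)) ≈ 2.2×10⁻³ T.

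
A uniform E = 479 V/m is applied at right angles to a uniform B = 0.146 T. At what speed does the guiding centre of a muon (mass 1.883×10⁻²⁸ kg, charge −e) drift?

In crossed fields the guiding centre drifts at v_d = |E×B|/B² = E/B, independent of charge and mass.
v_d = 479/0.146 = 3280 m/s.

v_d ≈ 3280 m/s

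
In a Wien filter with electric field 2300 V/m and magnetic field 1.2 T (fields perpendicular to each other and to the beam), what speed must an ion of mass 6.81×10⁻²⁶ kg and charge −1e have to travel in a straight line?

v = 1900 m/s

Zero net Lorentz force requires |qE| = |q v×B|, i.e. E = vB.
v = E/B = 2300/1.2 = 1900 m/s.
The result is independent of the particle's charge and mass.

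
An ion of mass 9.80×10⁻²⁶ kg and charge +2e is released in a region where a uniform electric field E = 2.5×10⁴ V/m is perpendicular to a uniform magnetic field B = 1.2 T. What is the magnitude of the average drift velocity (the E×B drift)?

The steady drift has the magnetic force balancing the electric force, so v_d = E/B.
v_d = 2.5×10⁴/1.2 = 2.1×10⁴ m/s.

v_d ≈ 2.1×10⁴ m/s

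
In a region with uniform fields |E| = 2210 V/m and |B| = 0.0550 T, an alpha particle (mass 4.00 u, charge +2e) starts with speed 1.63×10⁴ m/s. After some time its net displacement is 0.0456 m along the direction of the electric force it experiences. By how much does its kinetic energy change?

The magnetic force is always ⟂ v and does no work; only the electric force changes KE.
ΔKE = F_E · d = |q|E d = (3.204×10⁻¹⁹)(2210)(0.0456) ≈ 3.23×10⁻¹⁷ J.

ΔKE ≈ 3.23×10⁻¹⁷ J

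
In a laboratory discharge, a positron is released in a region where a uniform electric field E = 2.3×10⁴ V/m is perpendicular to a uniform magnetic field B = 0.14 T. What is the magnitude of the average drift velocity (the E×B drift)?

v_d ≈ 1.6×10⁵ m/s

The E×B drift speed is v_d = E/B.
v_d = 2.3×10⁴/0.14 = 1.6×10⁵ m/s.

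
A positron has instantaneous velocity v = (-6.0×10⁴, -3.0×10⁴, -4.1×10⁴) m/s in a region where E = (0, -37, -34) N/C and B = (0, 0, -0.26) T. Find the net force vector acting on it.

F ≈ (1.25×10⁻¹⁵, -2.51×10⁻¹⁵, -5.45×10⁻¹⁸) N

v×B = (7800, -1.56×10⁴, 0) N/C.
E + v×B = (7800, -1.56×10⁴, -34.0) N/C.
F = q(E + v×B) = (1.602×10⁻¹⁹ C)·(7800, -1.56×10⁴, -34.0) = (1.25×10⁻¹⁵, -2.51×10⁻¹⁵, -5.45×10⁻¹⁸) N.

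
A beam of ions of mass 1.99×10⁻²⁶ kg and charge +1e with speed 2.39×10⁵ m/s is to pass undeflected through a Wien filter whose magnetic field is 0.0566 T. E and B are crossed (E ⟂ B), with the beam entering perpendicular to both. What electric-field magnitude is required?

E = 1.35×10⁴ V/m

For straight-line motion qE = qvB, so E = vB.
E = 2.39×10⁵ × 0.0566 = 1.35×10⁴ V/m.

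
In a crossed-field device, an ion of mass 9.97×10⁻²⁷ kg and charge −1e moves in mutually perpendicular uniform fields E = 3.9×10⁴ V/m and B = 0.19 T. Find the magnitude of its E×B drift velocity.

The steady drift has the magnetic force balancing the electric force, so v_d = E/B.
v_d = 3.9×10⁴/0.19 = 2.1×10⁵ m/s.

v_d ≈ 2.1×10⁵ m/s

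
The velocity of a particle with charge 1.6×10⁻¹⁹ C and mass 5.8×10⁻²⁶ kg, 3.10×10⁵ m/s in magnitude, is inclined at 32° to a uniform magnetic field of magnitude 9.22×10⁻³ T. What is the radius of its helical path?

r ≈ 6.46 m

v⊥ = v sinθ = 3.10×10⁵·sin32° ≈ 1.643×10⁵ m/s.
r = m v⊥/(|q|B) = (5.8×10⁻²⁶)(1.643×10⁵)/((1.6×10⁻¹⁹)(9.22×10⁻³)) ≈ 6.46 m.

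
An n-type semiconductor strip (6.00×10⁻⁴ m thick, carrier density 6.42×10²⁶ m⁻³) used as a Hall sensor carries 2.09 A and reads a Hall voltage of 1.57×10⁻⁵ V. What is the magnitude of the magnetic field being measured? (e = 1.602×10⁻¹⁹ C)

From V_H = IB/(n e t), B = V_H n e t / I.
B = (1.57×10⁻⁵)(6.42×10²⁶)(1.602×10⁻¹⁹)(6.00×10⁻⁴)/2.09 ≈ 0.464 T.

B ≈ 0.464 T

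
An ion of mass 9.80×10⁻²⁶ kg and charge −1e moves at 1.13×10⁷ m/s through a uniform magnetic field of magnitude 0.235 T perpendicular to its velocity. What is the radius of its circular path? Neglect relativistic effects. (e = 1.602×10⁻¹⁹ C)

r ≈ 29.4 m

The magnetic force provides the centripetal force: |q|vB = mv²/r.
r = mv/(|q|B) = (9.80×10⁻²⁶)(1.13×10⁷)/((1.602×10⁻¹⁹)(0.235)) ≈ 29.4 m.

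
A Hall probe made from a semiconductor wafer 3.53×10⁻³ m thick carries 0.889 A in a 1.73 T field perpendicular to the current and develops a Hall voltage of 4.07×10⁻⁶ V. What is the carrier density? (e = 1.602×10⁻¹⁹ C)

n ≈ 6.68×10²⁶ m⁻³

From V_H = IB/(n e t), n = IB/(V_H e t).
n = (0.889)(1.73)/((4.07×10⁻⁶)(1.602×10⁻¹⁹)(3.53×10⁻³)) ≈ 6.68×10²⁶ m⁻³.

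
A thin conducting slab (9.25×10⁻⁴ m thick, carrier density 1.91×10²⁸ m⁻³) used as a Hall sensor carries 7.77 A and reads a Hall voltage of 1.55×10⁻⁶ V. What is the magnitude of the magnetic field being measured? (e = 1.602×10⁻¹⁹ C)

From V_H = IB/(n e t), B = V_H n e t / I.
B = (1.55×10⁻⁶)(1.91×10²⁸)(1.602×10⁻¹⁹)(9.25×10⁻⁴)/7.77 ≈ 0.565 T.

B ≈ 0.565 T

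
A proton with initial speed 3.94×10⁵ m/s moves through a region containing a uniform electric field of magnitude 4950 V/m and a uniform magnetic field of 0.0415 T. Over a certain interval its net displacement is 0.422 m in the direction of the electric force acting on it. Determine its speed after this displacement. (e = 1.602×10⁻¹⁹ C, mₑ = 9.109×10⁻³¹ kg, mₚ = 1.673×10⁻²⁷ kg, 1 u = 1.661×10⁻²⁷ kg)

v_f ≈ 7.45×10⁵ m/s

B does no work; ΔKE = |q|E d.
½mv_f² = ½mv₀² + |q|Ed = ½(1.673×10⁻²⁷)(3.94×10⁵)² + (1.602×10⁻¹⁹)(4950)(0.422) ≈ 1.299×10⁻¹⁶ J + 3.346×10⁻¹⁶ J ≈ 4.645×10⁻¹⁶ J.
v_f = √(2·4.645×10⁻¹⁶/1.673×10⁻²⁷) ≈ 7.45×10⁵ m/s.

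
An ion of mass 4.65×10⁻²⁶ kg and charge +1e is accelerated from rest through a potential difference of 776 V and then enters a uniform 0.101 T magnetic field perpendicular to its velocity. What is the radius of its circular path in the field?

r ≈ 0.210 m

Acceleration: |q|V = ½mv² ⇒ v = √(2|q|V/m) = √(2·1.602×10⁻¹⁹·776/4.65×10⁻²⁶) ≈ 7.312×10⁴ m/s.
In the field: r = mv/(|q|B) = (4.65×10⁻²⁶)(7.312×10⁴)/((1.602×10⁻¹⁹)(0.101)) ≈ 0.210 m.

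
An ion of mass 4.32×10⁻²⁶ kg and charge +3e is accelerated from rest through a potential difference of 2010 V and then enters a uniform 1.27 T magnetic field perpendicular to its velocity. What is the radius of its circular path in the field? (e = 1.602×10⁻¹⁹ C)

r ≈ 0.0150 m

Acceleration: |q|V = ½mv² ⇒ v = √(2|q|V/m) = √(2·4.806×10⁻¹⁹·2010/4.32×10⁻²⁶) ≈ 2.115×10⁵ m/s.
In the field: r = mv/(|q|B) = (4.32×10⁻²⁶)(2.115×10⁵)/((4.806×10⁻¹⁹)(1.27)) ≈ 0.0150 m.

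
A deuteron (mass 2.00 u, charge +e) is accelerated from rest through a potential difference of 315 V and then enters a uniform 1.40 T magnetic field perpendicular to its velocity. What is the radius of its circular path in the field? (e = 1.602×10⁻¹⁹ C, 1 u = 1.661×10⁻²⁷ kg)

Acceleration: |q|V = ½mv² ⇒ v = √(2|q|V/m) = √(2·1.602×10⁻¹⁹·315/3.322×10⁻²⁷) ≈ 1.743×10⁵ m/s.
In the field: r = mv/(|q|B) = (3.322×10⁻²⁷)(1.743×10⁵)/((1.602×10⁻¹⁹)(1.40)) ≈ 2.58×10⁻³ m.

r ≈ 2.58×10⁻³ m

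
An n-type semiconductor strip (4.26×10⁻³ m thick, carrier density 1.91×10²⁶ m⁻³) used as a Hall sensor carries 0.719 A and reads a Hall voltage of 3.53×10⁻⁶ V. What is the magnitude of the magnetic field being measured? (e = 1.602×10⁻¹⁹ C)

From V_H = IB/(n e t), B = V_H n e t / I.
B = (3.53×10⁻⁶)(1.91×10²⁶)(1.602×10⁻¹⁹)(4.26×10⁻³)/0.719 ≈ 0.640 T.

B ≈ 0.640 T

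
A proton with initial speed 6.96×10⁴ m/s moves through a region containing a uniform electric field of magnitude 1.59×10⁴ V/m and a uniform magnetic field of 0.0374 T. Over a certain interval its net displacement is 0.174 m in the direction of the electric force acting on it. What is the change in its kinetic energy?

The magnetic force is always ⟂ v and does no work; only the electric force changes KE.
ΔKE = F_E · d = |q|E d = (1.602×10⁻¹⁹)(1.59×10⁴)(0.174) ≈ 4.43×10⁻¹⁶ J.

ΔKE ≈ 4.43×10⁻¹⁶ J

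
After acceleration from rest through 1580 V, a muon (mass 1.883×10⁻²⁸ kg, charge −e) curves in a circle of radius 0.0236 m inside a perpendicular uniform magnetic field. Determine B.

v = √(2|q|V/m) = √(2·1.602×10⁻¹⁹·1580/1.883×10⁻²⁸) ≈ 1.640×10⁶ m/s.
B = mv/(|q|r) = (1.883×10⁻²⁸)(1.640×10⁶)/((1.602×10⁻¹⁹)(0.0236)) ≈ 0.0817 T.

B ≈ 0.0817 T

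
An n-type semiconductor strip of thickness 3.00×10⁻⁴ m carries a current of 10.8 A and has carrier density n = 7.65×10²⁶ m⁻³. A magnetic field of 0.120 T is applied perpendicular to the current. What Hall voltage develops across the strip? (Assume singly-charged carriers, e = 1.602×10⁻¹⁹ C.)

V_H ≈ 3.53×10⁻⁵ V

V_H = IB/(n e t).
V_H = (10.8)(0.120)/((7.65×10²⁶)(1.602×10⁻¹⁹)(3.00×10⁻⁴)) ≈ 3.53×10⁻⁵ V.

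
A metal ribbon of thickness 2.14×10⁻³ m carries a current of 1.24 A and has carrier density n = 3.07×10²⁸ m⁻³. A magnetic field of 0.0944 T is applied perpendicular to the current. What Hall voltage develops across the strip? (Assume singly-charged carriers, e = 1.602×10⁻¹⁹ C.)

V_H ≈ 1.11×10⁻⁸ V

V_H = IB/(n e t).
V_H = (1.24)(0.0944)/((3.07×10²⁸)(1.602×10⁻¹⁹)(2.14×10⁻³)) ≈ 1.11×10⁻⁸ V.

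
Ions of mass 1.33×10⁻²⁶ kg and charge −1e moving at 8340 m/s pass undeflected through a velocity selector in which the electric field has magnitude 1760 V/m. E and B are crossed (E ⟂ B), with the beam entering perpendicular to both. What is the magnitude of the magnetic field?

Balance of forces in the selector: qE = qvB ⇒ B = E/v.
B = 1760/8340 = 0.211 T.

B = 0.211 T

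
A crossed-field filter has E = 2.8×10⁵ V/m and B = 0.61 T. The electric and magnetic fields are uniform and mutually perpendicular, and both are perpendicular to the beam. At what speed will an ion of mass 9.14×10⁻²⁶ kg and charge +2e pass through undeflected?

Straight-line motion ⇒ electric and magnetic forces cancel, so E = vB.
v = E/B = 2.8×10⁵/0.61 = 4.6×10⁵ m/s.

v = 4.6×10⁵ m/s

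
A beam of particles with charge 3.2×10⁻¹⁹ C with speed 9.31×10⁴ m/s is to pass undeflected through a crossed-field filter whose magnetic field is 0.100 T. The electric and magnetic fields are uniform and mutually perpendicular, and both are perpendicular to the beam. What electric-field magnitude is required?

For straight-line motion qE = qvB, so E = vB.
E = 9.31×10⁴ × 0.100 = 9310 V/m.

E = 9310 V/m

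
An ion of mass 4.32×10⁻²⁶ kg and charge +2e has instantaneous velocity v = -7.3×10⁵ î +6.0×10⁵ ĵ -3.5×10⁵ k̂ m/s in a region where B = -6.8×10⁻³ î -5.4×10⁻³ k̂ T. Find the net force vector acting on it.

F ≈ (-1.04×10⁻¹⁵, -5.00×10⁻¹⁶, 1.31×10⁻¹⁵) N

v×B = (-3240, -1560, 4080) N/C.
F = q v×B = (3.204×10⁻¹⁹ C)·(-3240, -1560, 4080) = (-1.04×10⁻¹⁵, -5.00×10⁻¹⁶, 1.31×10⁻¹⁵) N.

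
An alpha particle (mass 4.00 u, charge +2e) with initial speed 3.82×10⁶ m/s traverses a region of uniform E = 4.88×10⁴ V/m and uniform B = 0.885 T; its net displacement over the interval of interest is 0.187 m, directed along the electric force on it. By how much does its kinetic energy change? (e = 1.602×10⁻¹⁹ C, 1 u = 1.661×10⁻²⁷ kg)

The magnetic force is always ⟂ v and does no work; only the electric force changes KE.
ΔKE = F_E · d = |q|E d = (3.204×10⁻¹⁹)(4.88×10⁴)(0.187) ≈ 2.92×10⁻¹⁵ J.

ΔKE ≈ 2.92×10⁻¹⁵ J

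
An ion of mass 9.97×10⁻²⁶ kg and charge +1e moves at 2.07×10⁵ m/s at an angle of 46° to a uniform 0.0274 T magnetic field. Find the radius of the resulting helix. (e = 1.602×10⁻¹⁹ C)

v⊥ = v sinθ = 2.07×10⁵·sin46° ≈ 1.489×10⁵ m/s.
r = m v⊥/(|q|B) = (9.97×10⁻²⁶)(1.489×10⁵)/((1.602×10⁻¹⁹)(0.0274)) ≈ 3.38 m.

r ≈ 3.38 m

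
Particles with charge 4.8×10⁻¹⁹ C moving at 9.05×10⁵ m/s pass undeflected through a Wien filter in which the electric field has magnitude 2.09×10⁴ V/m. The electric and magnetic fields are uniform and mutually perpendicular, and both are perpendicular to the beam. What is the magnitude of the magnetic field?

B = 0.0231 T

Balance of forces in the selector: qE = qvB ⇒ B = E/v.
B = 2.09×10⁴/9.05×10⁵ = 0.0231 T.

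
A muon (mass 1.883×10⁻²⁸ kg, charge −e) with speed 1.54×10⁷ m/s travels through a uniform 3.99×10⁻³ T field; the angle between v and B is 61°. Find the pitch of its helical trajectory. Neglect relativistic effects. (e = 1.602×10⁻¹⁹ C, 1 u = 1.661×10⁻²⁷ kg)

v∥ = v cosθ = 1.54×10⁷·cos61° ≈ 7.466×10⁶ m/s.
T = 2πm/(|q|B) = 2π(1.883×10⁻²⁸)/((1.602×10⁻¹⁹)(3.99×10⁻³)) ≈ 1.851×10⁻⁶ s.
pitch = v∥ T = (7.466×10⁶)(1.851×10⁻⁶) ≈ 13.8 m.

p ≈ 13.8 m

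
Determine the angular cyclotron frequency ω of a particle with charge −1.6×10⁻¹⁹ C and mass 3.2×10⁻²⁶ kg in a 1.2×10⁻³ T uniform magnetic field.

ω ≈ 6000 rad/s

ω = |q|B/m.
ω = (1.6×10⁻¹⁹)(1.2×10⁻³)/3.2×10⁻²⁶ ≈ 6000 rad/s.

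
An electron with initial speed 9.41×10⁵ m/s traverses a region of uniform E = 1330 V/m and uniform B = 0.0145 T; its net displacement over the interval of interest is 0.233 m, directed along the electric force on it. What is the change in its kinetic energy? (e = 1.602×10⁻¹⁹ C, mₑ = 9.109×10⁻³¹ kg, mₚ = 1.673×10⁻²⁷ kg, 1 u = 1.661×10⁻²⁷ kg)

The magnetic force is always ⟂ v and does no work; only the electric force changes KE.
ΔKE = F_E · d = |q|E d = (1.602×10⁻¹⁹)(1330)(0.233) ≈ 4.96×10⁻¹⁷ J.

ΔKE ≈ 4.96×10⁻¹⁷ J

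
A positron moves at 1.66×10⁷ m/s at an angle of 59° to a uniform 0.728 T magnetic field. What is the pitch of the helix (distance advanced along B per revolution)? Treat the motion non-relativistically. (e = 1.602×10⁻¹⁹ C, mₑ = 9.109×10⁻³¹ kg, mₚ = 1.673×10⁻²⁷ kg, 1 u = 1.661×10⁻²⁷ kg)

v∥ = v cosθ = 1.66×10⁷·cos59° ≈ 8.550×10⁶ m/s.
T = 2πm/(|q|B) = 2π(9.109×10⁻³¹)/((1.602×10⁻¹⁹)(0.728)) ≈ 4.907×10⁻¹¹ s.
pitch = v∥ T = (8.550×10⁶)(4.907×10⁻¹¹) ≈ 4.20×10⁻⁴ m.

p ≈ 4.20×10⁻⁴ m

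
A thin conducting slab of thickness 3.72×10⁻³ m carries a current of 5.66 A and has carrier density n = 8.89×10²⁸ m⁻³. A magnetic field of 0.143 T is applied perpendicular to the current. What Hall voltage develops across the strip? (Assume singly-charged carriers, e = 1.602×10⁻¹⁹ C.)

V_H ≈ 1.53×10⁻⁸ V

V_H = IB/(n e t).
V_H = (5.66)(0.143)/((8.89×10²⁸)(1.602×10⁻¹⁹)(3.72×10⁻³)) ≈ 1.53×10⁻⁸ V.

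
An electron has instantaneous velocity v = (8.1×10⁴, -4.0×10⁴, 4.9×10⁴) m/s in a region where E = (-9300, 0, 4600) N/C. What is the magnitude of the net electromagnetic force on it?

Only an electric field acts, so F = qE = (−1.602×10⁻¹⁹ C)·(-9300, 0, 4600) = (1.49×10⁻¹⁵, 0, -7.37×10⁻¹⁶) N.
|F| = 1.66×10⁻¹⁵ N.

|F| ≈ 1.66×10⁻¹⁵ N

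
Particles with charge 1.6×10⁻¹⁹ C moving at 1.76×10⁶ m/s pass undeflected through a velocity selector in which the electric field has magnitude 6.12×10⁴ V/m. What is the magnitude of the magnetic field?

B = 0.0348 T

Balance of forces in the selector: qE = qvB ⇒ B = E/v.
B = 6.12×10⁴/1.76×10⁶ = 0.0348 T.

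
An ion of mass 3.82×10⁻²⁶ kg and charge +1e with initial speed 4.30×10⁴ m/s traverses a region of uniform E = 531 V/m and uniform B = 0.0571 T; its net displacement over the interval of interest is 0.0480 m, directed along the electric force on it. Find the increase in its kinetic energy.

The magnetic force is always ⟂ v and does no work; only the electric force changes KE.
ΔKE = F_E · d = |q|E d = (1.602×10⁻¹⁹)(531)(0.0480) ≈ 4.08×10⁻¹⁸ J.

ΔKE ≈ 4.08×10⁻¹⁸ J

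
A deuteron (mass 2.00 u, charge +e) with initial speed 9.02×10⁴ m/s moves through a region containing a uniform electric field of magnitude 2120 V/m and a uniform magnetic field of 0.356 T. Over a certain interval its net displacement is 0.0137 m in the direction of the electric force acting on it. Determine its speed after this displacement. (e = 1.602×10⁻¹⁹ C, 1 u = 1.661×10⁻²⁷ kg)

B does no work; ΔKE = |q|E d.
½mv_f² = ½mv₀² + |q|Ed = ½(3.322×10⁻²⁷)(9.02×10⁴)² + (1.602×10⁻¹⁹)(2120)(0.0137) ≈ 1.351×10⁻¹⁷ J + 4.653×10⁻¹⁸ J ≈ 1.817×10⁻¹⁷ J.
v_f = √(2·1.817×10⁻¹⁷/3.322×10⁻²⁷) ≈ 1.05×10⁵ m/s.

v_f ≈ 1.05×10⁵ m/s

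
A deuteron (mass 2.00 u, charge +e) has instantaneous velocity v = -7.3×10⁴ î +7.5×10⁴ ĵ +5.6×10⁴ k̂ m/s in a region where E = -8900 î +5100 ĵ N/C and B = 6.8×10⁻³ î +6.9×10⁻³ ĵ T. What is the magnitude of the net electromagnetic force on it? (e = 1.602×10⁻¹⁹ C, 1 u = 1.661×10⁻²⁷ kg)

|F| ≈ 1.74×10⁻¹⁵ N

v×B = (-386, 381, -1010) N/C.
E + v×B = (-9290, 5480, -1010) N/C.
F = q(E + v×B) = (1.602×10⁻¹⁹ C)·(-9290, 5480, -1010) = (-1.49×10⁻¹⁵, 8.78×10⁻¹⁶, -1.62×10⁻¹⁶) N.
|F| = 1.74×10⁻¹⁵ N.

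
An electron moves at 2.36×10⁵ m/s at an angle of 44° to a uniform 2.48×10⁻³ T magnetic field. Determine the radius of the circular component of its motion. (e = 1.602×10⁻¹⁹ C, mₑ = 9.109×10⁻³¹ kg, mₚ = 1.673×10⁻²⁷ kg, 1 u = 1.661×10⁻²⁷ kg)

v⊥ = v sinθ = 2.36×10⁵·sin44° ≈ 1.639×10⁵ m/s.
r = m v⊥/(|q|B) = (9.109×10⁻³¹)(1.639×10⁵)/((1.602×10⁻¹⁹)(2.48×10⁻³)) ≈ 3.76×10⁻⁴ m.

r ≈ 3.76×10⁻⁴ m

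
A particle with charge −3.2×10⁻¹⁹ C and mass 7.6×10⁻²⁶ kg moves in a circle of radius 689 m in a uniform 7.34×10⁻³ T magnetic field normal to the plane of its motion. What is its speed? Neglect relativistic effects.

v ≈ 2.13×10⁷ m/s

From |q|vB = mv²/r, v = |q|Br/m.
v = (3.2×10⁻¹⁹)(7.34×10⁻³)(689)/7.6×10⁻²⁶ ≈ 2.13×10⁷ m/s.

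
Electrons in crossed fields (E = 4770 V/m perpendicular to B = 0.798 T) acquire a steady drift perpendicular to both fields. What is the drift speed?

v_d ≈ 5980 m/s

In crossed fields the guiding centre drifts at v_d = |E×B|/B² = E/B, independent of charge and mass.
v_d = 4770/0.798 = 5980 m/s.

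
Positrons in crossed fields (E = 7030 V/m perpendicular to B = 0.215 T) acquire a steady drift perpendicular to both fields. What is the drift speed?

In crossed fields the guiding centre drifts at v_d = |E×B|/B² = E/B, independent of charge and mass.
v_d = 7030/0.215 = 3.27×10⁴ m/s.

v_d ≈ 3.27×10⁴ m/s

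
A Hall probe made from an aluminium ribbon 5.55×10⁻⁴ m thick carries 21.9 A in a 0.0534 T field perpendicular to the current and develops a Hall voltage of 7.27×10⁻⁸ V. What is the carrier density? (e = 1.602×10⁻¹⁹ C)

From V_H = IB/(n e t), n = IB/(V_H e t).
n = (21.9)(0.0534)/((7.27×10⁻⁸)(1.602×10⁻¹⁹)(5.55×10⁻⁴)) ≈ 1.81×10²⁹ m⁻³.

n ≈ 1.81×10²⁹ m⁻³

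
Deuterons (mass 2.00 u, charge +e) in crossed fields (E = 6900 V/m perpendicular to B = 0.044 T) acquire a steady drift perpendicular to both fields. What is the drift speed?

v_d ≈ 1.6×10⁵ m/s

The E×B drift speed is v_d = E/B.
v_d = 6900/0.044 = 1.6×10⁵ m/s.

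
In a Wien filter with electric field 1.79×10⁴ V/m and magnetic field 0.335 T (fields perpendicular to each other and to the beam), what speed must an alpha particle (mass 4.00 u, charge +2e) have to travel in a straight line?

Straight-line motion ⇒ electric and magnetic forces cancel, so E = vB.
v = E/B = 1.79×10⁴/0.335 = 5.34×10⁴ m/s.

v = 5.34×10⁴ m/s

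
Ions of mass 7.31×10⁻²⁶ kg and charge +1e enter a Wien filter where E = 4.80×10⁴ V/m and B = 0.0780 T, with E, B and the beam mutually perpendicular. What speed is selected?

Straight-line motion ⇒ electric and magnetic forces cancel, so E = vB.
v = E/B = 4.80×10⁴/0.0780 = 6.15×10⁵ m/s.

v = 6.15×10⁵ m/s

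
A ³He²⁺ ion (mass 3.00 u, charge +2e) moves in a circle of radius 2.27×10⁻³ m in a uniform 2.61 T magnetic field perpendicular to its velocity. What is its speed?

From |q|vB = mv²/r, v = |q|Br/m.
v = (3.204×10⁻¹⁹)(2.61)(2.27×10⁻³)/4.983×10⁻²⁷ ≈ 3.81×10⁵ m/s.

v ≈ 3.81×10⁵ m/s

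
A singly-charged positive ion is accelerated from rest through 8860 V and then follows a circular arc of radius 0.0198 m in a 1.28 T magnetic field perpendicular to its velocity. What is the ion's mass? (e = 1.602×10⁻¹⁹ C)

Combine |q|V = ½mv² and r = mv/(|q|B): eliminate v to get m = qB²r²/(2V).
m = (1.602×10⁻¹⁹)(1.28)²(0.0198)²/(2·8860) ≈ 5.81×10⁻²⁷ kg.

m ≈ 5.81×10⁻²⁷ kg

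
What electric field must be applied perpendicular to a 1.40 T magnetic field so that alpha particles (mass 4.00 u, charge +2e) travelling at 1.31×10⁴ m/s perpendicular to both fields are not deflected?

E = 1.83×10⁴ V/m

For straight-line motion qE = qvB, so E = vB.
E = 1.31×10⁴ × 1.40 = 1.83×10⁴ V/m.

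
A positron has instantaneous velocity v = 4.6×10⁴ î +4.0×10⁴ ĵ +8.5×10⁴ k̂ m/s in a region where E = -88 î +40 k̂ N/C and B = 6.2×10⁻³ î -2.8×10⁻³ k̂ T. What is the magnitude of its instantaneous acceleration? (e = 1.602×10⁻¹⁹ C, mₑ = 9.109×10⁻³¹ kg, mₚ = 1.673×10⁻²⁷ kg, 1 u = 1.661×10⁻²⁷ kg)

|a| ≈ 1.26×10¹⁴ m/s²

v×B = (-112, 656, -248) N/C.
E + v×B = (-200, 656, -208) N/C.
F = q(E + v×B) = (1.602×10⁻¹⁹ C)·(-200, 656, -208) = (-3.20×10⁻¹⁷, 1.05×10⁻¹⁶, -3.33×10⁻¹⁷) N.
|a| = |F|/m = 1.148×10⁻¹⁶/9.109×10⁻³¹ ≈ 1.26×10¹⁴ m/s².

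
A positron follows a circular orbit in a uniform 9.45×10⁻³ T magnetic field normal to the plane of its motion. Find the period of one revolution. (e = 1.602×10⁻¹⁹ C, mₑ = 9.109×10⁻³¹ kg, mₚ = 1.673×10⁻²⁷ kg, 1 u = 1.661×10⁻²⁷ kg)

The cyclotron period depends only on m, q, B: T = 2πm/(|q|B).
T = 2π(9.109×10⁻³¹)/((1.602×10⁻¹⁹)(9.45×10⁻³)) ≈ 3.78×10⁻⁹ s.

T ≈ 3.78×10⁻⁹ s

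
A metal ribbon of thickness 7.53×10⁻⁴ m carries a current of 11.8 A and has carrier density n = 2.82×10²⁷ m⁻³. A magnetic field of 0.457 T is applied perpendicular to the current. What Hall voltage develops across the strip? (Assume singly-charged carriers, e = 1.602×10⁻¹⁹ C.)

V_H = IB/(n e t).
V_H = (11.8)(0.457)/((2.82×10²⁷)(1.602×10⁻¹⁹)(7.53×10⁻⁴)) ≈ 1.59×10⁻⁵ V.

V_H ≈ 1.59×10⁻⁵ V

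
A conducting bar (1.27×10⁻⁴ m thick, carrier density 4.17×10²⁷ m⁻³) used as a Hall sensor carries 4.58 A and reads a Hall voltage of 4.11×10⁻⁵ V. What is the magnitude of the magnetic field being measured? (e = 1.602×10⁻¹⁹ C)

From V_H = IB/(n e t), B = V_H n e t / I.
B = (4.11×10⁻⁵)(4.17×10²⁷)(1.602×10⁻¹⁹)(1.27×10⁻⁴)/4.58 ≈ 0.761 T.

B ≈ 0.761 T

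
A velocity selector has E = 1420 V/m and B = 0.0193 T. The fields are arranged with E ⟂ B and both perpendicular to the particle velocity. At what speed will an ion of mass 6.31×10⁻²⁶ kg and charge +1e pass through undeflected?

v = 7.36×10⁴ m/s

Straight-line motion ⇒ electric and magnetic forces cancel, so E = vB.
v = E/B = 1420/0.0193 = 7.36×10⁴ m/s.
The result is independent of the particle's charge and mass.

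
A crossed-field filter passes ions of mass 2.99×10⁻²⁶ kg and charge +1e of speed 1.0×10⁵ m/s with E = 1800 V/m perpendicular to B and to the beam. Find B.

Balance of forces in the selector: qE = qvB ⇒ B = E/v.
B = 1800/1.0×10⁵ = 0.018 T.

B = 0.018 T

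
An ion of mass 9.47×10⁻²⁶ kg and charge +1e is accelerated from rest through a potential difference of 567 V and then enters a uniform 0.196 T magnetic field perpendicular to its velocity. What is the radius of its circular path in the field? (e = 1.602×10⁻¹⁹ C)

r ≈ 0.132 m

Acceleration: |q|V = ½mv² ⇒ v = √(2|q|V/m) = √(2·1.602×10⁻¹⁹·567/9.47×10⁻²⁶) ≈ 4.380×10⁴ m/s.
In the field: r = mv/(|q|B) = (9.47×10⁻²⁶)(4.380×10⁴)/((1.602×10⁻¹⁹)(0.196)) ≈ 0.132 m.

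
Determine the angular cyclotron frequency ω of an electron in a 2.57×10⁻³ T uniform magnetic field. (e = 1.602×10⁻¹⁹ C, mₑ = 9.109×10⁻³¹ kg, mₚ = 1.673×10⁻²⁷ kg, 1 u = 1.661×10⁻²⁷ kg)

ω = |q|B/m.
ω = (1.602×10⁻¹⁹)(2.57×10⁻³)/9.109×10⁻³¹ ≈ 4.52×10⁸ rad/s.

ω ≈ 4.52×10⁸ rad/s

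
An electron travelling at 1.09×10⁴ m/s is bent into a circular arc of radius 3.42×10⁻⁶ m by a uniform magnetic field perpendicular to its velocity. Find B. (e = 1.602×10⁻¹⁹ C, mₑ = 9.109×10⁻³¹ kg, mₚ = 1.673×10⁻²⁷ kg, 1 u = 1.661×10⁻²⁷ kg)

B ≈ 0.0181 T

From |q|vB = mv²/r, B = mv/(|q|r).
B = (9.109×10⁻³¹)(1.09×10⁴)/((1.602×10⁻¹⁹)(3.42×10⁻⁶)) ≈ 0.0181 T.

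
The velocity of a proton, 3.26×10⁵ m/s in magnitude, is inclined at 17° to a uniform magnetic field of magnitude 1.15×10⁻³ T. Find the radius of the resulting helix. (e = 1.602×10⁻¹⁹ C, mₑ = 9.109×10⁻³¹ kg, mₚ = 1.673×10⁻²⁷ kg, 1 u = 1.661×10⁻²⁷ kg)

r ≈ 0.866 m

v⊥ = v sinθ = 3.26×10⁵·sin17° ≈ 9.531×10⁴ m/s.
r = m v⊥/(|q|B) = (1.673×10⁻²⁷)(9.531×10⁴)/((1.602×10⁻¹⁹)(1.15×10⁻³)) ≈ 0.866 m.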